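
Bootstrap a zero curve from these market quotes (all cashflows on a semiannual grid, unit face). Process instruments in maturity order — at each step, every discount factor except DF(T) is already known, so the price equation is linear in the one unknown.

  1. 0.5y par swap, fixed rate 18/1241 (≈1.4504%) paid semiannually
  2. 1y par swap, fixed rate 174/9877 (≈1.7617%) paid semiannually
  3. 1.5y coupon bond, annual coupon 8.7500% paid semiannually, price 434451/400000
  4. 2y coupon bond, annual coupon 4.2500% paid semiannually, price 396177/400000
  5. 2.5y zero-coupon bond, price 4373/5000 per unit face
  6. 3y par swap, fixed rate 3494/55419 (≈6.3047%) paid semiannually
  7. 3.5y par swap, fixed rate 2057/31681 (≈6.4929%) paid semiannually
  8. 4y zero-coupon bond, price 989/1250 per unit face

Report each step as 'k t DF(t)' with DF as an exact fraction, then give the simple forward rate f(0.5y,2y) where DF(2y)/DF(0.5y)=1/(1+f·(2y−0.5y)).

1 1/2 1241/1250
2 1 4913/5000
3 3/2 4789/5000
4 2 568/625
5 5/2 4373/5000
6 3 8253/10000
7 7/2 7943/10000
8 4 989/1250
f(0.5y,2y) = ((1241/1250)/(568/625) − 1)/(3/2) = 35/568 ≈ 6.1620%

step 1 [0.5y] swap r/2=9/1241: DF=(1 − 9/1241·(0))/(1+9/1241) = 1241/1250 ≈ 0.992800
step 2 [1y] swap r/2=87/9877: DF=(1 − 87/9877·(0.992800))/(1+87/9877) = 4913/5000 ≈ 0.982600
step 3 [1.5y] bond c/2=7/160: DF=(434451/400000 − 7/160·(0.992800+0.982600))/(1+7/160) = 4789/5000 ≈ 0.957800
step 4 [2y] bond c/2=17/800: DF=(396177/400000 − 17/800·(0.992800+0.982600+0.957800))/(1+17/800) = 568/625 ≈ 0.908800
step 5 [2.5y] zero: DF = P = 4373/5000 ≈ 0.874600
step 6 [3y] swap r/2=1747/55419: DF=(1 − 1747/55419·(0.992800+0.982600+0.957800+0.908800+0.874600))/(1+1747/55419) = 8253/10000 ≈ 0.825300
step 7 [3.5y] swap r/2=2057/63362: DF=(1 − 2057/63362·(0.992800+0.982600+0.957800+0.908800+0.874600+0.825300))/(1+2057/63362) = 7943/10000 ≈ 0.794300
step 8 [4y] zero: DF = P = 989/1250 ≈ 0.791200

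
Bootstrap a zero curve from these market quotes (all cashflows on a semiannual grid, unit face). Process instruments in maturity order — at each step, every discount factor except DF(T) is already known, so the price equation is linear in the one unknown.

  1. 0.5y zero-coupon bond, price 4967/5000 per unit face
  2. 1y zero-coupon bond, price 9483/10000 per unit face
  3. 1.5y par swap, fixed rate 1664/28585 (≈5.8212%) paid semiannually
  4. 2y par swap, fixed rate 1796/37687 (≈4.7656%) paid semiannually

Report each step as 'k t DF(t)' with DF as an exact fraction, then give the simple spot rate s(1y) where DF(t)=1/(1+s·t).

1 1/2 4967/5000
2 1 9483/10000
3 3/2 573/625
4 2 4551/5000
s(1y) = (1/(9483/10000) − 1)/(1) = 517/9483 ≈ 5.4519%

step 1 [0.5y] zero: DF = P = 4967/5000 ≈ 0.993400
step 2 [1y] zero: DF = P = 9483/10000 ≈ 0.948300
step 3 [1.5y] swap r/2=832/28585: DF=(1 − 832/28585·(0.993400+0.948300))/(1+832/28585) = 573/625 ≈ 0.916800
step 4 [2y] swap r/2=898/37687: DF=(1 − 898/37687·(0.993400+0.948300+0.916800))/(1+898/37687) = 4551/5000 ≈ 0.910200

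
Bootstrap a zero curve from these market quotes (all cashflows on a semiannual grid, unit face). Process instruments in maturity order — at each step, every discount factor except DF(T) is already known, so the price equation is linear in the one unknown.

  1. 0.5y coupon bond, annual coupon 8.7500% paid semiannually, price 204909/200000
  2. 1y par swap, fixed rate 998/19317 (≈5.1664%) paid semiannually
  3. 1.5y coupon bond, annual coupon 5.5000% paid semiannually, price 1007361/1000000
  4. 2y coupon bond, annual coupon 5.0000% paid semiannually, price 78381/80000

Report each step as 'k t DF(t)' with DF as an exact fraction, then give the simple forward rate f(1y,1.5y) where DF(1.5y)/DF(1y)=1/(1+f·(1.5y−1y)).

1 1/2 1227/1250
2 1 9501/10000
3 3/2 9287/10000
4 2 8861/10000
f(1y,1.5y) = ((9501/10000)/(9287/10000) − 1)/(1/2) = 428/9287 ≈ 4.6086%

step 1 [0.5y] bond c/2=7/160: DF=(204909/200000 − 7/160·(0))/(1+7/160) = 1227/1250 ≈ 0.981600
step 2 [1y] swap r/2=499/19317: DF=(1 − 499/19317·(0.981600))/(1+499/19317) = 9501/10000 ≈ 0.950100
step 3 [1.5y] bond c/2=11/400: DF=(1007361/1000000 − 11/400·(0.981600+0.950100))/(1+11/400) = 9287/10000 ≈ 0.928700
step 4 [2y] bond c/2=1/40: DF=(78381/80000 − 1/40·(0.981600+0.950100+0.928700))/(1+1/40) = 8861/10000 ≈ 0.886100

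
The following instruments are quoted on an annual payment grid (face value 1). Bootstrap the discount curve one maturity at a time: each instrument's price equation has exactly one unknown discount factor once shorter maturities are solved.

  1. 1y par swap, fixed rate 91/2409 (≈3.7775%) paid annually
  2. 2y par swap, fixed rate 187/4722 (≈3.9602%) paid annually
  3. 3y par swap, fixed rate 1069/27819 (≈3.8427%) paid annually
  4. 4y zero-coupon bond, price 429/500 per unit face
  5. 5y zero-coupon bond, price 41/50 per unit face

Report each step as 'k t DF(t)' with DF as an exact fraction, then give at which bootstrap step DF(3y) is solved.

1 1 2409/2500
2 2 2313/2500
3 3 8931/10000
4 4 429/500
5 5 41/50
DF(3y) is solved at step 3

step 1 [1y] swap r/1=91/2409: DF=(1 − 91/2409·(0))/(1+91/2409) = 2409/2500 ≈ 0.963600
step 2 [2y] swap r/1=187/4722: DF=(1 − 187/4722·(0.963600))/(1+187/4722) = 2313/2500 ≈ 0.925200
step 3 [3y] swap r/1=1069/27819: DF=(1 − 1069/27819·(0.963600+0.925200))/(1+1069/27819) = 8931/10000 ≈ 0.893100
step 4 [4y] zero: DF = P = 429/500 ≈ 0.858000
step 5 [5y] zero: DF = P = 41/50 ≈ 0.820000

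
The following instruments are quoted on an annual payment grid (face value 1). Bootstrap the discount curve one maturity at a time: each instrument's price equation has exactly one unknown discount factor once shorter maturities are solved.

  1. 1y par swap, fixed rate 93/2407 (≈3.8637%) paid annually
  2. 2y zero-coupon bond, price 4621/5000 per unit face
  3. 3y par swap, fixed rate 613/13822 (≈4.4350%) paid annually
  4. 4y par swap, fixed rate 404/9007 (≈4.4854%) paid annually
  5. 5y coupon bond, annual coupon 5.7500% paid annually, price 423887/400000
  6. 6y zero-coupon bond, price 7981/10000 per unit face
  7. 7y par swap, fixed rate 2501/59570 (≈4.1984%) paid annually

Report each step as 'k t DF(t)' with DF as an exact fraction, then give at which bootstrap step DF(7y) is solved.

step 1 [1y] swap r/1=93/2407: DF=(1 − 93/2407·(0))/(1+93/2407) = 2407/2500 ≈ 0.962800
step 2 [2y] zero: DF = P = 4621/5000 ≈ 0.924200
step 3 [3y] swap r/1=613/13822: DF=(1 − 613/13822·(0.962800+0.924200))/(1+613/13822) = 4387/5000 ≈ 0.877400
step 4 [4y] swap r/1=404/9007: DF=(1 − 404/9007·(0.962800+0.924200+0.877400))/(1+404/9007) = 524/625 ≈ 0.838400
step 5 [5y] bond c/1=23/400: DF=(423887/400000 − 23/400·(0.962800+0.924200+0.877400+0.838400))/(1+23/400) = 4031/5000 ≈ 0.806200
step 6 [6y] zero: DF = P = 7981/10000 ≈ 0.798100
step 7 [7y] swap r/1=2501/59570: DF=(1 − 2501/59570·(0.962800+0.924200+0.877400+0.838400+0.806200+0.798100))/(1+2501/59570) = 7499/10000 ≈ 0.749900

1 1 2407/2500
2 2 4621/5000
3 3 4387/5000
4 4 524/625
5 5 4031/5000
6 6 7981/10000
7 7 7499/10000
DF(7y) is solved at step 7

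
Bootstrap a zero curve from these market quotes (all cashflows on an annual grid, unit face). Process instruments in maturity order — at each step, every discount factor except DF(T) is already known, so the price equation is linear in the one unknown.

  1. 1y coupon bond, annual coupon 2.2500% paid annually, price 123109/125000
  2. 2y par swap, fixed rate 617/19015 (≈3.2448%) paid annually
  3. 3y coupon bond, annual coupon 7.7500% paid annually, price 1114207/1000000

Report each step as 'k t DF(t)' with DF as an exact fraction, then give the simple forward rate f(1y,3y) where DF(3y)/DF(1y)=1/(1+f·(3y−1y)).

step 1 [1y] bond c/1=9/400: DF=(123109/125000 − 9/400·(0))/(1+9/400) = 602/625 ≈ 0.963200
step 2 [2y] swap r/1=617/19015: DF=(1 − 617/19015·(0.963200))/(1+617/19015) = 9383/10000 ≈ 0.938300
step 3 [3y] bond c/1=31/400: DF=(1114207/1000000 − 31/400·(0.963200+0.938300))/(1+31/400) = 8973/10000 ≈ 0.897300

1 1 602/625
2 2 9383/10000
3 3 8973/10000
f(1y,3y) = ((602/625)/(8973/10000) − 1)/(2) = 659/17946 ≈ 3.6721%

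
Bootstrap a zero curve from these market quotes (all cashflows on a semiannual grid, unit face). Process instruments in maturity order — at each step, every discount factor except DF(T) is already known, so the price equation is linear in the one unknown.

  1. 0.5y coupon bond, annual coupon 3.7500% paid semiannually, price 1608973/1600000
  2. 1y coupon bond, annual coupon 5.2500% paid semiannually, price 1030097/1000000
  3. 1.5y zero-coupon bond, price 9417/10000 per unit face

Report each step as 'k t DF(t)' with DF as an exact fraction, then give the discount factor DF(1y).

1 1/2 9871/10000
2 1 1957/2000
3 3/2 9417/10000
DF(1y) = 1957/2000 ≈ 0.978500

step 1 [0.5y] bond c/2=3/160: DF=(1608973/1600000 − 3/160·(0))/(1+3/160) = 9871/10000 ≈ 0.987100
step 2 [1y] bond c/2=21/800: DF=(1030097/1000000 − 21/800·(0.987100))/(1+21/800) = 1957/2000 ≈ 0.978500
step 3 [1.5y] zero: DF = P = 9417/10000 ≈ 0.941700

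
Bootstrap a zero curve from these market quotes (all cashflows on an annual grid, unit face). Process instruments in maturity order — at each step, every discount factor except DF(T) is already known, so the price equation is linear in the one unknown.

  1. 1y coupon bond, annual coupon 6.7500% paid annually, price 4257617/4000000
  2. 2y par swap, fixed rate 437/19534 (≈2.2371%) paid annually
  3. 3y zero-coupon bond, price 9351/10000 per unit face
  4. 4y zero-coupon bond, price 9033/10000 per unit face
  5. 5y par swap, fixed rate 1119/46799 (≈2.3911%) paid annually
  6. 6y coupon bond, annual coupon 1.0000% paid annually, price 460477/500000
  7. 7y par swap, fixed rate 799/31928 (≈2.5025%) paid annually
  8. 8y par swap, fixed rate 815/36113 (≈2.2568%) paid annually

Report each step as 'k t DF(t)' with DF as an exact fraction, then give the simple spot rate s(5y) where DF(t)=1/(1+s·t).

1 1 9971/10000
2 2 9563/10000
3 3 9351/10000
4 4 9033/10000
5 5 8881/10000
6 6 1731/2000
7 7 4201/5000
8 8 837/1000
s(5y) = (1/(8881/10000) − 1)/(5) = 1119/44405 ≈ 2.5200%

step 1 [1y] bond c/1=27/400: DF=(4257617/4000000 − 27/400·(0))/(1+27/400) = 9971/10000 ≈ 0.997100
step 2 [2y] swap r/1=437/19534: DF=(1 − 437/19534·(0.997100))/(1+437/19534) = 9563/10000 ≈ 0.956300
step 3 [3y] zero: DF = P = 9351/10000 ≈ 0.935100
step 4 [4y] zero: DF = P = 9033/10000 ≈ 0.903300
step 5 [5y] swap r/1=1119/46799: DF=(1 − 1119/46799·(0.997100+0.956300+0.935100+0.903300))/(1+1119/46799) = 8881/10000 ≈ 0.888100
step 6 [6y] bond c/1=1/100: DF=(460477/500000 − 1/100·(0.997100+0.956300+0.935100+0.903300+0.888100))/(1+1/100) = 1731/2000 ≈ 0.865500
step 7 [7y] swap r/1=799/31928: DF=(1 − 799/31928·(0.997100+0.956300+0.935100+0.903300+0.888100+0.865500))/(1+799/31928) = 4201/5000 ≈ 0.840200
step 8 [8y] swap r/1=815/36113: DF=(1 − 815/36113·(0.997100+0.956300+0.935100+0.903300+0.888100+0.865500+0.840200))/(1+815/36113) = 837/1000 ≈ 0.837000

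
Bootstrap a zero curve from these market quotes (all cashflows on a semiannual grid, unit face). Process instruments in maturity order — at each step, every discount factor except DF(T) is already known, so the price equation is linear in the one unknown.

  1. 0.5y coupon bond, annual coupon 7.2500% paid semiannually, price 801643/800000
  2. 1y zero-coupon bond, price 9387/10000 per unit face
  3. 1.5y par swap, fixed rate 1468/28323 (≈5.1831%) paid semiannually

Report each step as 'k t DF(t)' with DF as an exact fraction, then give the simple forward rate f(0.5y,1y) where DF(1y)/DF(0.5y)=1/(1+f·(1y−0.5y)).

1 1/2 967/1000
2 1 9387/10000
3 3/2 4633/5000
f(0.5y,1y) = ((967/1000)/(9387/10000) − 1)/(1/2) = 566/9387 ≈ 6.0296%

step 1 [0.5y] bond c/2=29/800: DF=(801643/800000 − 29/800·(0))/(1+29/800) = 967/1000 ≈ 0.967000
step 2 [1y] zero: DF = P = 9387/10000 ≈ 0.938700
step 3 [1.5y] swap r/2=734/28323: DF=(1 − 734/28323·(0.967000+0.938700))/(1+734/28323) = 4633/5000 ≈ 0.926600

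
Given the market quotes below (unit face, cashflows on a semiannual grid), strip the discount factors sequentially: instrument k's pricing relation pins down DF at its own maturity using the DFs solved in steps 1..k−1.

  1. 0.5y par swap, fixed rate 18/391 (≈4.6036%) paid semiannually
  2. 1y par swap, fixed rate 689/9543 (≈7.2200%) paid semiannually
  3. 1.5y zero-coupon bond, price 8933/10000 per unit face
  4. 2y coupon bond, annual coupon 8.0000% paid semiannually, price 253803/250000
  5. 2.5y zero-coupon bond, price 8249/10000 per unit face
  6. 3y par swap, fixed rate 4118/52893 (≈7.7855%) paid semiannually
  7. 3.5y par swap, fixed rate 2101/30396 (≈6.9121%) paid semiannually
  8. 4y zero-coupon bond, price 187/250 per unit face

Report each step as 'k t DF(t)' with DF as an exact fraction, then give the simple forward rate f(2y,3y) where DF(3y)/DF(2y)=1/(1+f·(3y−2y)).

step 1 [0.5y] swap r/2=9/391: DF=(1 − 9/391·(0))/(1+9/391) = 391/400 ≈ 0.977500
step 2 [1y] swap r/2=689/19086: DF=(1 − 689/19086·(0.977500))/(1+689/19086) = 9311/10000 ≈ 0.931100
step 3 [1.5y] zero: DF = P = 8933/10000 ≈ 0.893300
step 4 [2y] bond c/2=1/25: DF=(253803/250000 − 1/25·(0.977500+0.931100+0.893300))/(1+1/25) = 2171/2500 ≈ 0.868400
step 5 [2.5y] zero: DF = P = 8249/10000 ≈ 0.824900
step 6 [3y] swap r/2=2059/52893: DF=(1 − 2059/52893·(0.977500+0.931100+0.893300+0.868400+0.824900))/(1+2059/52893) = 7941/10000 ≈ 0.794100
step 7 [3.5y] swap r/2=2101/60792: DF=(1 − 2101/60792·(0.977500+0.931100+0.893300+0.868400+0.824900+0.794100))/(1+2101/60792) = 7899/10000 ≈ 0.789900
step 8 [4y] zero: DF = P = 187/250 ≈ 0.748000

1 1/2 391/400
2 1 9311/10000
3 3/2 8933/10000
4 2 2171/2500
5 5/2 8249/10000
6 3 7941/10000
7 7/2 7899/10000
8 4 187/250
f(2y,3y) = ((2171/2500)/(7941/10000) − 1)/(1) = 743/7941 ≈ 9.3565%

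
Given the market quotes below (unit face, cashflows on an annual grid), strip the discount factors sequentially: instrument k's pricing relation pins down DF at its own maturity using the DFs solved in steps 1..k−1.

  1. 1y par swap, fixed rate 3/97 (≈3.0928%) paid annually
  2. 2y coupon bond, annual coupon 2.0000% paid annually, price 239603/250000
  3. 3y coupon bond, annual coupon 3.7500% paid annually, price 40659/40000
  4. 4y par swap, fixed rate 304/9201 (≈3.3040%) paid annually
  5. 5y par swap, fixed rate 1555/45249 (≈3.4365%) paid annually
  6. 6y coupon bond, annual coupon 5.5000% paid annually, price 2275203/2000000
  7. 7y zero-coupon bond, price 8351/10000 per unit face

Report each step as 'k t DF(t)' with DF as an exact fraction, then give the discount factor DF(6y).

1 1 97/100
2 2 4603/5000
3 3 4557/5000
4 4 549/625
5 5 1689/2000
6 6 1053/1250
7 7 8351/10000
DF(6y) = 1053/1250 ≈ 0.842400

step 1 [1y] swap r/1=3/97: DF=(1 − 3/97·(0))/(1+3/97) = 97/100 ≈ 0.970000
step 2 [2y] bond c/1=1/50: DF=(239603/250000 − 1/50·(0.970000))/(1+1/50) = 4603/5000 ≈ 0.920600
step 3 [3y] bond c/1=3/80: DF=(40659/40000 − 3/80·(0.970000+0.920600))/(1+3/80) = 4557/5000 ≈ 0.911400
step 4 [4y] swap r/1=304/9201: DF=(1 − 304/9201·(0.970000+0.920600+0.911400))/(1+304/9201) = 549/625 ≈ 0.878400
step 5 [5y] swap r/1=1555/45249: DF=(1 − 1555/45249·(0.970000+0.920600+0.911400+0.878400))/(1+1555/45249) = 1689/2000 ≈ 0.844500
step 6 [6y] bond c/1=11/200: DF=(2275203/2000000 − 11/200·(0.970000+0.920600+0.911400+0.878400+0.844500))/(1+11/200) = 1053/1250 ≈ 0.842400
step 7 [7y] zero: DF = P = 8351/10000 ≈ 0.835100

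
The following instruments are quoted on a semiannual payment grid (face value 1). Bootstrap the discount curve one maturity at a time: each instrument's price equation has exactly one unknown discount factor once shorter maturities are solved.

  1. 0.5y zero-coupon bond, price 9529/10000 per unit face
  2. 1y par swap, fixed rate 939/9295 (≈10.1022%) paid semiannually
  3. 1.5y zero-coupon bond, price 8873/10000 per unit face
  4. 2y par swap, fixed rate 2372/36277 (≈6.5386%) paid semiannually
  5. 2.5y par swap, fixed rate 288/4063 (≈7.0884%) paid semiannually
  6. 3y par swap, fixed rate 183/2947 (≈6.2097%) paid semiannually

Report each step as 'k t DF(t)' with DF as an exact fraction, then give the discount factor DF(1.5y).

step 1 [0.5y] zero: DF = P = 9529/10000 ≈ 0.952900
step 2 [1y] swap r/2=939/18590: DF=(1 − 939/18590·(0.952900))/(1+939/18590) = 9061/10000 ≈ 0.906100
step 3 [1.5y] zero: DF = P = 8873/10000 ≈ 0.887300
step 4 [2y] swap r/2=1186/36277: DF=(1 − 1186/36277·(0.952900+0.906100+0.887300))/(1+1186/36277) = 4407/5000 ≈ 0.881400
step 5 [2.5y] swap r/2=144/4063: DF=(1 − 144/4063·(0.952900+0.906100+0.887300+0.881400))/(1+144/4063) = 526/625 ≈ 0.841600
step 6 [3y] swap r/2=183/5894: DF=(1 − 183/5894·(0.952900+0.906100+0.887300+0.881400+0.841600))/(1+183/5894) = 8353/10000 ≈ 0.835300

1 1/2 9529/10000
2 1 9061/10000
3 3/2 8873/10000
4 2 4407/5000
5 5/2 526/625
6 3 8353/10000
DF(1.5y) = 8873/10000 ≈ 0.887300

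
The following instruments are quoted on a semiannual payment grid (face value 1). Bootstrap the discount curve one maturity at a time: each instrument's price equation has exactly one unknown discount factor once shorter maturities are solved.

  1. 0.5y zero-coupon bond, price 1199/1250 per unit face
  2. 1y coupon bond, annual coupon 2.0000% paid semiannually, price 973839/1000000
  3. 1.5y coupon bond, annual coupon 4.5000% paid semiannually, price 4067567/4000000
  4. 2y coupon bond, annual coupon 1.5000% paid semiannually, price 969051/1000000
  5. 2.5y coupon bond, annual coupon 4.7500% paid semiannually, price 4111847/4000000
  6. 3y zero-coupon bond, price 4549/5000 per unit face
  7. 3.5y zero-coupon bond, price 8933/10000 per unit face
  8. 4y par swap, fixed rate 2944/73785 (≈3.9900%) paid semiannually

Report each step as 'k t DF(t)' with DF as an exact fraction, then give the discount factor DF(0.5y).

1 1/2 1199/1250
2 1 9547/10000
3 3/2 2381/2500
4 2 1881/2000
5 5/2 4579/5000
6 3 4549/5000
7 7/2 8933/10000
8 4 533/625
DF(0.5y) = 1199/1250 ≈ 0.959200

step 1 [0.5y] zero: DF = P = 1199/1250 ≈ 0.959200
step 2 [1y] bond c/2=1/100: DF=(973839/1000000 − 1/100·(0.959200))/(1+1/100) = 9547/10000 ≈ 0.954700
step 3 [1.5y] bond c/2=9/400: DF=(4067567/4000000 − 9/400·(0.959200+0.954700))/(1+9/400) = 2381/2500 ≈ 0.952400
step 4 [2y] bond c/2=3/400: DF=(969051/1000000 − 3/400·(0.959200+0.954700+0.952400))/(1+3/400) = 1881/2000 ≈ 0.940500
step 5 [2.5y] bond c/2=19/800: DF=(4111847/4000000 − 19/800·(0.959200+0.954700+0.952400+0.940500))/(1+19/800) = 4579/5000 ≈ 0.915800
step 6 [3y] zero: DF = P = 4549/5000 ≈ 0.909800
step 7 [3.5y] zero: DF = P = 8933/10000 ≈ 0.893300
step 8 [4y] swap r/2=1472/73785: DF=(1 − 1472/73785·(0.959200+0.954700+0.952400+0.940500+0.915800+0.909800+0.893300))/(1+1472/73785) = 533/625 ≈ 0.852800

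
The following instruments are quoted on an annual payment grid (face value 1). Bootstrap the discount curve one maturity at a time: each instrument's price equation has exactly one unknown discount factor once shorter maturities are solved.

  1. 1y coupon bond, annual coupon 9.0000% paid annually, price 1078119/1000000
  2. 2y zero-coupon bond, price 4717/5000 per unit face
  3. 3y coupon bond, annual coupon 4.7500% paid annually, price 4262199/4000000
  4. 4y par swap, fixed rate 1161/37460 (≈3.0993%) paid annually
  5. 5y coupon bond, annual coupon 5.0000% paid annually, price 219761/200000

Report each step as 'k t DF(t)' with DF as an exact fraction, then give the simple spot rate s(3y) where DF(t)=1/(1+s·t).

1 1 9891/10000
2 2 4717/5000
3 3 581/625
4 4 8839/10000
5 5 8681/10000
s(3y) = (1/(581/625) − 1)/(3) = 44/1743 ≈ 2.5244%

step 1 [1y] bond c/1=9/100: DF=(1078119/1000000 − 9/100·(0))/(1+9/100) = 9891/10000 ≈ 0.989100
step 2 [2y] zero: DF = P = 4717/5000 ≈ 0.943400
step 3 [3y] bond c/1=19/400: DF=(4262199/4000000 − 19/400·(0.989100+0.943400))/(1+19/400) = 581/625 ≈ 0.929600
step 4 [4y] swap r/1=1161/37460: DF=(1 − 1161/37460·(0.989100+0.943400+0.929600))/(1+1161/37460) = 8839/10000 ≈ 0.883900
step 5 [5y] bond c/1=1/20: DF=(219761/200000 − 1/20·(0.989100+0.943400+0.929600+0.883900))/(1+1/20) = 8681/10000 ≈ 0.868100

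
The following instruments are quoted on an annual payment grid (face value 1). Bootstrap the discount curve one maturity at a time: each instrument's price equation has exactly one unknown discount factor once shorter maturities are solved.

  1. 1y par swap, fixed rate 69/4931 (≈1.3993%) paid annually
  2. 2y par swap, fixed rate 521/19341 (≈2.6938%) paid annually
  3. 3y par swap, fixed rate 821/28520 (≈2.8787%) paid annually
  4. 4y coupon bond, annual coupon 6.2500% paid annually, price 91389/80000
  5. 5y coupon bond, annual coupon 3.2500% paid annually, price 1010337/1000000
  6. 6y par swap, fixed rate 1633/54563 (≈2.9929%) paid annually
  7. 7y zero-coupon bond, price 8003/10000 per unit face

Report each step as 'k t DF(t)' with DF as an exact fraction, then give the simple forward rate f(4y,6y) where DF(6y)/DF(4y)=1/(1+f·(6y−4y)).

1 1 4931/5000
2 2 9479/10000
3 3 9179/10000
4 4 4537/5000
5 5 4301/5000
6 6 8367/10000
7 7 8003/10000
f(4y,6y) = ((4537/5000)/(8367/10000) − 1)/(2) = 707/16734 ≈ 4.2249%

step 1 [1y] swap r/1=69/4931: DF=(1 − 69/4931·(0))/(1+69/4931) = 4931/5000 ≈ 0.986200
step 2 [2y] swap r/1=521/19341: DF=(1 − 521/19341·(0.986200))/(1+521/19341) = 9479/10000 ≈ 0.947900
step 3 [3y] swap r/1=821/28520: DF=(1 − 821/28520·(0.986200+0.947900))/(1+821/28520) = 9179/10000 ≈ 0.917900
step 4 [4y] bond c/1=1/16: DF=(91389/80000 − 1/16·(0.986200+0.947900+0.917900))/(1+1/16) = 4537/5000 ≈ 0.907400
step 5 [5y] bond c/1=13/400: DF=(1010337/1000000 − 13/400·(0.986200+0.947900+0.917900+0.907400))/(1+13/400) = 4301/5000 ≈ 0.860200
step 6 [6y] swap r/1=1633/54563: DF=(1 − 1633/54563·(0.986200+0.947900+0.917900+0.907400+0.860200))/(1+1633/54563) = 8367/10000 ≈ 0.836700
step 7 [7y] zero: DF = P = 8003/10000 ≈ 0.800300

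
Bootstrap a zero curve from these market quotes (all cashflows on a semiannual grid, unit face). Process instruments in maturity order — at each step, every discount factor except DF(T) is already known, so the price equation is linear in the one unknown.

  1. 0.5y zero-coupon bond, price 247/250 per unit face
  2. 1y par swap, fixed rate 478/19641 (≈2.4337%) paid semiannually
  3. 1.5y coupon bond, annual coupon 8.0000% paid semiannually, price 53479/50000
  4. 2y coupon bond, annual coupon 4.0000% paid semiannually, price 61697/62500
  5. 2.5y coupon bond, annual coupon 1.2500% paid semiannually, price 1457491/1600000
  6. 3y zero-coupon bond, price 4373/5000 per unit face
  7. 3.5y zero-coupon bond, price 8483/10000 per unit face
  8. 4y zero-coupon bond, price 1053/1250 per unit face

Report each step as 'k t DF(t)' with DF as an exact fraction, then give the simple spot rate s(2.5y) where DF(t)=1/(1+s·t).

1 1/2 247/250
2 1 9761/10000
3 3/2 9529/10000
4 2 4553/5000
5 5/2 1763/2000
6 3 4373/5000
7 7/2 8483/10000
8 4 1053/1250
s(2.5y) = (1/(1763/2000) − 1)/(5/2) = 474/8815 ≈ 5.3772%

step 1 [0.5y] zero: DF = P = 247/250 ≈ 0.988000
step 2 [1y] swap r/2=239/19641: DF=(1 − 239/19641·(0.988000))/(1+239/19641) = 9761/10000 ≈ 0.976100
step 3 [1.5y] bond c/2=1/25: DF=(53479/50000 − 1/25·(0.988000+0.976100))/(1+1/25) = 9529/10000 ≈ 0.952900
step 4 [2y] bond c/2=1/50: DF=(61697/62500 − 1/50·(0.988000+0.976100+0.952900))/(1+1/50) = 4553/5000 ≈ 0.910600
step 5 [2.5y] bond c/2=1/160: DF=(1457491/1600000 − 1/160·(0.988000+0.976100+0.952900+0.910600))/(1+1/160) = 1763/2000 ≈ 0.881500
step 6 [3y] zero: DF = P = 4373/5000 ≈ 0.874600
step 7 [3.5y] zero: DF = P = 8483/10000 ≈ 0.848300
step 8 [4y] zero: DF = P = 1053/1250 ≈ 0.842400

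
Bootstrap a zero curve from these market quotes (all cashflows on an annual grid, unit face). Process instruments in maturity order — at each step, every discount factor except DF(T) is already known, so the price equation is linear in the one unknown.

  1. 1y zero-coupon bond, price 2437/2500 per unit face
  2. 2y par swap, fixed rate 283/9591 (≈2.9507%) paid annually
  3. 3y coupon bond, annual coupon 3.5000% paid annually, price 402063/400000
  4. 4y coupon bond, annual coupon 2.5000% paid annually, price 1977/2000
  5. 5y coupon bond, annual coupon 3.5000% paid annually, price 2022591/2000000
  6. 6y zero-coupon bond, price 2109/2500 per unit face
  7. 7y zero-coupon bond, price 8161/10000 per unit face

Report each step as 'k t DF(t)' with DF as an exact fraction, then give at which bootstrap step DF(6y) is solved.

1 1 2437/2500
2 2 4717/5000
3 3 9063/10000
4 4 1791/2000
5 5 8513/10000
6 6 2109/2500
7 7 8161/10000
DF(6y) is solved at step 6

step 1 [1y] zero: DF = P = 2437/2500 ≈ 0.974800
step 2 [2y] swap r/1=283/9591: DF=(1 − 283/9591·(0.974800))/(1+283/9591) = 4717/5000 ≈ 0.943400
step 3 [3y] bond c/1=7/200: DF=(402063/400000 − 7/200·(0.974800+0.943400))/(1+7/200) = 9063/10000 ≈ 0.906300
step 4 [4y] bond c/1=1/40: DF=(1977/2000 − 1/40·(0.974800+0.943400+0.906300))/(1+1/40) = 1791/2000 ≈ 0.895500
step 5 [5y] bond c/1=7/200: DF=(2022591/2000000 − 7/200·(0.974800+0.943400+0.906300+0.895500))/(1+7/200) = 8513/10000 ≈ 0.851300
step 6 [6y] zero: DF = P = 2109/2500 ≈ 0.843600
step 7 [7y] zero: DF = P = 8161/10000 ≈ 0.816100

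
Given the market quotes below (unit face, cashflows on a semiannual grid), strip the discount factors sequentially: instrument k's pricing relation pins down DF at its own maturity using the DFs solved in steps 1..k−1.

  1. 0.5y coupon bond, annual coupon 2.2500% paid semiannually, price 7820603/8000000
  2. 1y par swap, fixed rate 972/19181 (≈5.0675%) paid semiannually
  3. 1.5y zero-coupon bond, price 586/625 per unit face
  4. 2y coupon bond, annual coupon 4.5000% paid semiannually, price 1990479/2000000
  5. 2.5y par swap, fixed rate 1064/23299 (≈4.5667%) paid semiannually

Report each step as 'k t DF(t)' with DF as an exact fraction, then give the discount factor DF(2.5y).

1 1/2 9667/10000
2 1 4757/5000
3 3/2 586/625
4 2 1821/2000
5 5/2 1117/1250
DF(2.5y) = 1117/1250 ≈ 0.893600

step 1 [0.5y] bond c/2=9/800: DF=(7820603/8000000 − 9/800·(0))/(1+9/800) = 9667/10000 ≈ 0.966700
step 2 [1y] swap r/2=486/19181: DF=(1 − 486/19181·(0.966700))/(1+486/19181) = 4757/5000 ≈ 0.951400
step 3 [1.5y] zero: DF = P = 586/625 ≈ 0.937600
step 4 [2y] bond c/2=9/400: DF=(1990479/2000000 − 9/400·(0.966700+0.951400+0.937600))/(1+9/400) = 1821/2000 ≈ 0.910500
step 5 [2.5y] swap r/2=532/23299: DF=(1 − 532/23299·(0.966700+0.951400+0.937600+0.910500))/(1+532/23299) = 1117/1250 ≈ 0.893600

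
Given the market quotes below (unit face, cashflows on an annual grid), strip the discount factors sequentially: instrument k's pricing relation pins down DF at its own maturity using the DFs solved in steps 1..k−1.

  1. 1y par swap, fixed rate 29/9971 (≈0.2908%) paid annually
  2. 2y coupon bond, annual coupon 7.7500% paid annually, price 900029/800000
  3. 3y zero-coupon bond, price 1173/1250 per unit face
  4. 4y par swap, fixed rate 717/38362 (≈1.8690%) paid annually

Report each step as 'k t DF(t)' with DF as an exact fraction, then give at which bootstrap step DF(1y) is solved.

step 1 [1y] swap r/1=29/9971: DF=(1 − 29/9971·(0))/(1+29/9971) = 9971/10000 ≈ 0.997100
step 2 [2y] bond c/1=31/400: DF=(900029/800000 − 31/400·(0.997100))/(1+31/400) = 2431/2500 ≈ 0.972400
step 3 [3y] zero: DF = P = 1173/1250 ≈ 0.938400
step 4 [4y] swap r/1=717/38362: DF=(1 − 717/38362·(0.997100+0.972400+0.938400))/(1+717/38362) = 9283/10000 ≈ 0.928300

1 1 9971/10000
2 2 2431/2500
3 3 1173/1250
4 4 9283/10000
DF(1y) is solved at step 1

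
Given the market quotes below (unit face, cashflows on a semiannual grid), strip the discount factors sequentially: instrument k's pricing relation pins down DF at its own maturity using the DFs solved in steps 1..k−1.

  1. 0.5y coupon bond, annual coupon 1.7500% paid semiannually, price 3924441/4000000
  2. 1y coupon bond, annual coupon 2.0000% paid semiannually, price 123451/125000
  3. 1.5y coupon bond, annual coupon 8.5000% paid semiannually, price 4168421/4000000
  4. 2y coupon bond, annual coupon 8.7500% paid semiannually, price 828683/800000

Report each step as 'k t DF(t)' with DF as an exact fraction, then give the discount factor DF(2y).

step 1 [0.5y] bond c/2=7/800: DF=(3924441/4000000 − 7/800·(0))/(1+7/800) = 4863/5000 ≈ 0.972600
step 2 [1y] bond c/2=1/100: DF=(123451/125000 − 1/100·(0.972600))/(1+1/100) = 4841/5000 ≈ 0.968200
step 3 [1.5y] bond c/2=17/400: DF=(4168421/4000000 − 17/400·(0.972600+0.968200))/(1+17/400) = 1841/2000 ≈ 0.920500
step 4 [2y] bond c/2=7/160: DF=(828683/800000 − 7/160·(0.972600+0.968200+0.920500))/(1+7/160) = 349/400 ≈ 0.872500

1 1/2 4863/5000
2 1 4841/5000
3 3/2 1841/2000
4 2 349/400
DF(2y) = 349/400 ≈ 0.872500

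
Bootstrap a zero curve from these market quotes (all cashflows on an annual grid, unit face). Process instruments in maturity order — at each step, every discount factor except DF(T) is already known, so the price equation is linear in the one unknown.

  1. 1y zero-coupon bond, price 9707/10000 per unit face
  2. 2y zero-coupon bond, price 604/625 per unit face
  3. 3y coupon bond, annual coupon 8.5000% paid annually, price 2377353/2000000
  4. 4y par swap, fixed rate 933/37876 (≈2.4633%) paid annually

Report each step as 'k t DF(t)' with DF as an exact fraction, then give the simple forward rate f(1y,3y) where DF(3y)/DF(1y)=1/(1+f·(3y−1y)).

1 1 9707/10000
2 2 604/625
3 3 4719/5000
4 4 9067/10000
f(1y,3y) = ((9707/10000)/(4719/5000) − 1)/(2) = 269/18876 ≈ 1.4251%

step 1 [1y] zero: DF = P = 9707/10000 ≈ 0.970700
step 2 [2y] zero: DF = P = 604/625 ≈ 0.966400
step 3 [3y] bond c/1=17/200: DF=(2377353/2000000 − 17/200·(0.970700+0.966400))/(1+17/200) = 4719/5000 ≈ 0.943800
step 4 [4y] swap r/1=933/37876: DF=(1 − 933/37876·(0.970700+0.966400+0.943800))/(1+933/37876) = 9067/10000 ≈ 0.906700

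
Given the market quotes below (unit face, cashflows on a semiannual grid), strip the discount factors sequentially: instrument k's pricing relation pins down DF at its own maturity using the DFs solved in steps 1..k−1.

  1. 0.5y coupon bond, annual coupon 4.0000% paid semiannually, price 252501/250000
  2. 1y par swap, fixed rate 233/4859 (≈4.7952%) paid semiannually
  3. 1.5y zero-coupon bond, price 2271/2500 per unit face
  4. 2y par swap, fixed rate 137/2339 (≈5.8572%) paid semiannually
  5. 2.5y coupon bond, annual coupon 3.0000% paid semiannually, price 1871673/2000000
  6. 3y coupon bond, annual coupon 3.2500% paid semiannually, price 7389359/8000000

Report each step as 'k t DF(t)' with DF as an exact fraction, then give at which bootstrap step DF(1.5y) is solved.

step 1 [0.5y] bond c/2=1/50: DF=(252501/250000 − 1/50·(0))/(1+1/50) = 4951/5000 ≈ 0.990200
step 2 [1y] swap r/2=233/9718: DF=(1 − 233/9718·(0.990200))/(1+233/9718) = 4767/5000 ≈ 0.953400
step 3 [1.5y] zero: DF = P = 2271/2500 ≈ 0.908400
step 4 [2y] swap r/2=137/4678: DF=(1 − 137/4678·(0.990200+0.953400+0.908400))/(1+137/4678) = 1113/1250 ≈ 0.890400
step 5 [2.5y] bond c/2=3/200: DF=(1871673/2000000 − 3/200·(0.990200+0.953400+0.908400+0.890400))/(1+3/200) = 8667/10000 ≈ 0.866700
step 6 [3y] bond c/2=13/800: DF=(7389359/8000000 − 13/800·(0.990200+0.953400+0.908400+0.890400+0.866700))/(1+13/800) = 522/625 ≈ 0.835200

1 1/2 4951/5000
2 1 4767/5000
3 3/2 2271/2500
4 2 1113/1250
5 5/2 8667/10000
6 3 522/625
DF(1.5y) is solved at step 3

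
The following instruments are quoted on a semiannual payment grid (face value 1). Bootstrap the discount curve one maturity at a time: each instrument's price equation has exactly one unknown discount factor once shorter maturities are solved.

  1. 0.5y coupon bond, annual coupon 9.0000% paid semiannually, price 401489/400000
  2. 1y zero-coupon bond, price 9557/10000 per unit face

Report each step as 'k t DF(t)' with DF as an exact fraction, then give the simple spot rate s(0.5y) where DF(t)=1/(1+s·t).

1 1/2 1921/2000
2 1 9557/10000
s(0.5y) = (1/(1921/2000) − 1)/(1/2) = 158/1921 ≈ 8.2249%

step 1 [0.5y] bond c/2=9/200: DF=(401489/400000 − 9/200·(0))/(1+9/200) = 1921/2000 ≈ 0.960500
step 2 [1y] zero: DF = P = 9557/10000 ≈ 0.955700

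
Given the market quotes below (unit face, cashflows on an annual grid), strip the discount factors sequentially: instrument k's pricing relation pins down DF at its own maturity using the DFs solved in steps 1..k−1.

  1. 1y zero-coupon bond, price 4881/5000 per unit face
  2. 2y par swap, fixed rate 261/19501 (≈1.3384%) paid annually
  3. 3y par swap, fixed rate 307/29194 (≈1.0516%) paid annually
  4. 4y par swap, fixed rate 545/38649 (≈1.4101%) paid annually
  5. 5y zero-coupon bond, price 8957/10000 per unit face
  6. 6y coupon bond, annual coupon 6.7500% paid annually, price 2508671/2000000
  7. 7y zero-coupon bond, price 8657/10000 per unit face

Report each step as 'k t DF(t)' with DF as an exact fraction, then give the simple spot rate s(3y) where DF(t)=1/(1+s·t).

step 1 [1y] zero: DF = P = 4881/5000 ≈ 0.976200
step 2 [2y] swap r/1=261/19501: DF=(1 − 261/19501·(0.976200))/(1+261/19501) = 9739/10000 ≈ 0.973900
step 3 [3y] swap r/1=307/29194: DF=(1 − 307/29194·(0.976200+0.973900))/(1+307/29194) = 9693/10000 ≈ 0.969300
step 4 [4y] swap r/1=545/38649: DF=(1 − 545/38649·(0.976200+0.973900+0.969300))/(1+545/38649) = 1891/2000 ≈ 0.945500
step 5 [5y] zero: DF = P = 8957/10000 ≈ 0.895700
step 6 [6y] bond c/1=27/400: DF=(2508671/2000000 − 27/400·(0.976200+0.973900+0.969300+0.945500+0.895700))/(1+27/400) = 437/500 ≈ 0.874000
step 7 [7y] zero: DF = P = 8657/10000 ≈ 0.865700

1 1 4881/5000
2 2 9739/10000
3 3 9693/10000
4 4 1891/2000
5 5 8957/10000
6 6 437/500
7 7 8657/10000
s(3y) = (1/(9693/10000) − 1)/(3) = 307/29079 ≈ 1.0557%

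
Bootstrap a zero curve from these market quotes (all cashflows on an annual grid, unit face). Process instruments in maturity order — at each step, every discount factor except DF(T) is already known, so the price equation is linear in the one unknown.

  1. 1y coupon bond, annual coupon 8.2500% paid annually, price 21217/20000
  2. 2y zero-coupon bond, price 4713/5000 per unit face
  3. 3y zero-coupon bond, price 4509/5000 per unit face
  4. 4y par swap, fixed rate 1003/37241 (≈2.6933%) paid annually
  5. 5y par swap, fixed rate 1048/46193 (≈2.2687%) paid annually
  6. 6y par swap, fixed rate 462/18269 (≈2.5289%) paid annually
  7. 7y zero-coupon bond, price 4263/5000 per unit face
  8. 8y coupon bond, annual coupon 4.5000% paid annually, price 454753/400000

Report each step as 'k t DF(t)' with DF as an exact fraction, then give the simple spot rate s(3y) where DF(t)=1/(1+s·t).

1 1 49/50
2 2 4713/5000
3 3 4509/5000
4 4 8997/10000
5 5 1119/1250
6 6 4307/5000
7 7 4263/5000
8 8 1019/1250
s(3y) = (1/(4509/5000) − 1)/(3) = 491/13527 ≈ 3.6298%

step 1 [1y] bond c/1=33/400: DF=(21217/20000 − 33/400·(0))/(1+33/400) = 49/50 ≈ 0.980000
step 2 [2y] zero: DF = P = 4713/5000 ≈ 0.942600
step 3 [3y] zero: DF = P = 4509/5000 ≈ 0.901800
step 4 [4y] swap r/1=1003/37241: DF=(1 − 1003/37241·(0.980000+0.942600+0.901800))/(1+1003/37241) = 8997/10000 ≈ 0.899700
step 5 [5y] swap r/1=1048/46193: DF=(1 − 1048/46193·(0.980000+0.942600+0.901800+0.899700))/(1+1048/46193) = 1119/1250 ≈ 0.895200
step 6 [6y] swap r/1=462/18269: DF=(1 − 462/18269·(0.980000+0.942600+0.901800+0.899700+0.895200))/(1+462/18269) = 4307/5000 ≈ 0.861400
step 7 [7y] zero: DF = P = 4263/5000 ≈ 0.852600
step 8 [8y] bond c/1=9/200: DF=(454753/400000 − 9/200·(0.980000+0.942600+0.901800+0.899700+0.895200+0.861400+0.852600))/(1+9/200) = 1019/1250 ≈ 0.815200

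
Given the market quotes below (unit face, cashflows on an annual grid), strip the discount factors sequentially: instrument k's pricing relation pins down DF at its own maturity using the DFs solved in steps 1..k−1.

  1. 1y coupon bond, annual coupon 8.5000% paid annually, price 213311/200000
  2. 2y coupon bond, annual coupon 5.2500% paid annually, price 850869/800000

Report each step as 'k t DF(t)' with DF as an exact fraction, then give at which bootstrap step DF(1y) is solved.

1 1 983/1000
2 2 1923/2000
DF(1y) is solved at step 1

step 1 [1y] bond c/1=17/200: DF=(213311/200000 − 17/200·(0))/(1+17/200) = 983/1000 ≈ 0.983000
step 2 [2y] bond c/1=21/400: DF=(850869/800000 − 21/400·(0.983000))/(1+21/400) = 1923/2000 ≈ 0.961500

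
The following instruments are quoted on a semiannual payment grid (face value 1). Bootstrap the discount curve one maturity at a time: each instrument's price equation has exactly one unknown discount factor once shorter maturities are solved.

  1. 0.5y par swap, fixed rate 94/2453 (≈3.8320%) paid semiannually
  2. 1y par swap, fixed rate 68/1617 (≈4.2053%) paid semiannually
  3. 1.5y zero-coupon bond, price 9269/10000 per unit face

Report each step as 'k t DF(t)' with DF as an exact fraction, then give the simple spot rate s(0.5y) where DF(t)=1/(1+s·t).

step 1 [0.5y] swap r/2=47/2453: DF=(1 − 47/2453·(0))/(1+47/2453) = 2453/2500 ≈ 0.981200
step 2 [1y] swap r/2=34/1617: DF=(1 − 34/1617·(0.981200))/(1+34/1617) = 1199/1250 ≈ 0.959200
step 3 [1.5y] zero: DF = P = 9269/10000 ≈ 0.926900

1 1/2 2453/2500
2 1 1199/1250
3 3/2 9269/10000
s(0.5y) = (1/(2453/2500) − 1)/(1/2) = 94/2453 ≈ 3.8320%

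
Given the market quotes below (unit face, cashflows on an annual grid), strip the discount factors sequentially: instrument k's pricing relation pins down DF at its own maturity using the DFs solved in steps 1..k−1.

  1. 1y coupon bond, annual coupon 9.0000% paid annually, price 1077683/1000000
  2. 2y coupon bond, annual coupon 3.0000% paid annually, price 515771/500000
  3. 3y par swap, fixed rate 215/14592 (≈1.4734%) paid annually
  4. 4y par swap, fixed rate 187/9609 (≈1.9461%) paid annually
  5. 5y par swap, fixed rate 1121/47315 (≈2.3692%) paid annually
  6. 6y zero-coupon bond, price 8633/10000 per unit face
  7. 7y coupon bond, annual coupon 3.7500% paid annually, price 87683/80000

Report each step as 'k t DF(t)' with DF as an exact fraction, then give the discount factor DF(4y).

step 1 [1y] bond c/1=9/100: DF=(1077683/1000000 − 9/100·(0))/(1+9/100) = 9887/10000 ≈ 0.988700
step 2 [2y] bond c/1=3/100: DF=(515771/500000 − 3/100·(0.988700))/(1+3/100) = 9727/10000 ≈ 0.972700
step 3 [3y] swap r/1=215/14592: DF=(1 − 215/14592·(0.988700+0.972700))/(1+215/14592) = 957/1000 ≈ 0.957000
step 4 [4y] swap r/1=187/9609: DF=(1 − 187/9609·(0.988700+0.972700+0.957000))/(1+187/9609) = 2313/2500 ≈ 0.925200
step 5 [5y] swap r/1=1121/47315: DF=(1 − 1121/47315·(0.988700+0.972700+0.957000+0.925200))/(1+1121/47315) = 8879/10000 ≈ 0.887900
step 6 [6y] zero: DF = P = 8633/10000 ≈ 0.863300
step 7 [7y] bond c/1=3/80: DF=(87683/80000 − 3/80·(0.988700+0.972700+0.957000+0.925200+0.887900+0.863300))/(1+3/80) = 4271/5000 ≈ 0.854200

1 1 9887/10000
2 2 9727/10000
3 3 957/1000
4 4 2313/2500
5 5 8879/10000
6 6 8633/10000
7 7 4271/5000
DF(4y) = 2313/2500 ≈ 0.925200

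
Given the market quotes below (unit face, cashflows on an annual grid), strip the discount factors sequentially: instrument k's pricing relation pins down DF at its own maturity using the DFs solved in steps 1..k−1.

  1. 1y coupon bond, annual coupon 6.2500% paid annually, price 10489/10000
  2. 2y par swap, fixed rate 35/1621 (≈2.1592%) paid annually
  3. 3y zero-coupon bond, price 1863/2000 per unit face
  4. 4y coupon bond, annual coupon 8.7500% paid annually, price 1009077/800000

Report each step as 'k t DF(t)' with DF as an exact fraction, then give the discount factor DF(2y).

1 1 617/625
2 2 479/500
3 3 1863/2000
4 4 2321/2500
DF(2y) = 479/500 ≈ 0.958000

step 1 [1y] bond c/1=1/16: DF=(10489/10000 − 1/16·(0))/(1+1/16) = 617/625 ≈ 0.987200
step 2 [2y] swap r/1=35/1621: DF=(1 − 35/1621·(0.987200))/(1+35/1621) = 479/500 ≈ 0.958000
step 3 [3y] zero: DF = P = 1863/2000 ≈ 0.931500
step 4 [4y] bond c/1=7/80: DF=(1009077/800000 − 7/80·(0.987200+0.958000+0.931500))/(1+7/80) = 2321/2500 ≈ 0.928400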